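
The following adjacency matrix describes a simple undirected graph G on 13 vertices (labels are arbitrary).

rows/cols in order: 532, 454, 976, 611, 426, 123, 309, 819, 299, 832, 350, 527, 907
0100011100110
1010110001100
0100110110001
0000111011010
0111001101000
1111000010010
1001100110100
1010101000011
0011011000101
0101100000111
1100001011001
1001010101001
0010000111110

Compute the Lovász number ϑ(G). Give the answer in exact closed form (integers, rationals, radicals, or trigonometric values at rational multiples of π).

Vertex 350 has 6 neighbors: 532, 454, 309, 299, 832, 907.
deg(611) = 6; N(611) = {426, 123, 309, 299, 832, 527}.
Vertex 426 has 6 neighbors: 454, 976, 611, 309, 819, 832.
deg(832) = 6; N(832) = {454, 611, 426, 350, 527, 907}.
Every vertex has degree 6 (N=13); Paley(13): SR with (k,λ,μ)=(6,2,3).
A has 3 distinct eigenvalues ≈ [6.0, 1.302776, -2.302776].
With N=13: ϑ(G) = 13·(-(-sqrt(13)/2 - 1/2))/(6−(-sqrt(13)/2 - 1/2)) = sqrt(13).
ϑ(G) ≈ 3.60555.

sqrt(13)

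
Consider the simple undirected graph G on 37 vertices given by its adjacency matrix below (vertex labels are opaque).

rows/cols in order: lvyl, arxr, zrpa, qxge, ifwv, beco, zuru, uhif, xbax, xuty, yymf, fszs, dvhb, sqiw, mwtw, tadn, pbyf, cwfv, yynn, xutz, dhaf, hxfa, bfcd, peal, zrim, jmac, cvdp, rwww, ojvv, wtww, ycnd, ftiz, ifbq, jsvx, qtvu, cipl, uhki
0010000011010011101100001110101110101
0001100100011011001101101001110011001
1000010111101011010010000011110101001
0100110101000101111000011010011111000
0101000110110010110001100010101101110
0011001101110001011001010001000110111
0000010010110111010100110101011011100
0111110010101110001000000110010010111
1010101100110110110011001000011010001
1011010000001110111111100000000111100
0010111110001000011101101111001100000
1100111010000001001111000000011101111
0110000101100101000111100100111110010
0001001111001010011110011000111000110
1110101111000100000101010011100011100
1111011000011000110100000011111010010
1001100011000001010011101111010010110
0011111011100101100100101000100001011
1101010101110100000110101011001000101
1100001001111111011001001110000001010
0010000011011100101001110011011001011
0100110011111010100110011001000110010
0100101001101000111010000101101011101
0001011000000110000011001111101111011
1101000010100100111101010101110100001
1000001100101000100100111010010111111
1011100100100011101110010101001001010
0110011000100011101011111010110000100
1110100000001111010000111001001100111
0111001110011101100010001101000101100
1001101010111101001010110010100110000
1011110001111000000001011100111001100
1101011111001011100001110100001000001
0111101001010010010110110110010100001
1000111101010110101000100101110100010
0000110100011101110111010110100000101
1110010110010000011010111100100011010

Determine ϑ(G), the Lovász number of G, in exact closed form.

sqrt(37)

N(xutz) = {lvyl, arxr, zuru, xuty, yymf, fszs, dvhb, sqiw, mwtw, tadn, cwfv, yynn, hxfa, zrim, jmac, cvdp, jsvx, cipl}, |N(xutz)| = 18.
Vertex rwww has 18 neighbors: arxr, zrpa, beco, zuru, yymf, mwtw, tadn, pbyf, yynn, dhaf, hxfa, bfcd, peal, zrim, cvdp, ojvv, wtww, qtvu.
deg(beco) = 18; N(beco) = {zrpa, qxge, zuru, uhif, xuty, yymf, fszs, tadn, cwfv, yynn, hxfa, peal, rwww, ftiz, ifbq, qtvu, cipl, uhki}.
N(uhif) = {arxr, zrpa, qxge, ifwv, beco, xbax, yymf, dvhb, sqiw, mwtw, yynn, jmac, cvdp, wtww, ifbq, qtvu, cipl, uhki}, |N(uhif)| = 18.
deg(v) = 18 for all v (|V|=37); strongly regular (37,18,8,9).
Distinct eigenvalues (to 5 d.p.): [18.0, 2.54138, -3.54138].
λ_max=18, λ_min=-sqrt(37)/2 - 1/2; ϑ = −37·λ_min/(λ_max−λ_min) = sqrt(37).
= 6.082762530… (decimal).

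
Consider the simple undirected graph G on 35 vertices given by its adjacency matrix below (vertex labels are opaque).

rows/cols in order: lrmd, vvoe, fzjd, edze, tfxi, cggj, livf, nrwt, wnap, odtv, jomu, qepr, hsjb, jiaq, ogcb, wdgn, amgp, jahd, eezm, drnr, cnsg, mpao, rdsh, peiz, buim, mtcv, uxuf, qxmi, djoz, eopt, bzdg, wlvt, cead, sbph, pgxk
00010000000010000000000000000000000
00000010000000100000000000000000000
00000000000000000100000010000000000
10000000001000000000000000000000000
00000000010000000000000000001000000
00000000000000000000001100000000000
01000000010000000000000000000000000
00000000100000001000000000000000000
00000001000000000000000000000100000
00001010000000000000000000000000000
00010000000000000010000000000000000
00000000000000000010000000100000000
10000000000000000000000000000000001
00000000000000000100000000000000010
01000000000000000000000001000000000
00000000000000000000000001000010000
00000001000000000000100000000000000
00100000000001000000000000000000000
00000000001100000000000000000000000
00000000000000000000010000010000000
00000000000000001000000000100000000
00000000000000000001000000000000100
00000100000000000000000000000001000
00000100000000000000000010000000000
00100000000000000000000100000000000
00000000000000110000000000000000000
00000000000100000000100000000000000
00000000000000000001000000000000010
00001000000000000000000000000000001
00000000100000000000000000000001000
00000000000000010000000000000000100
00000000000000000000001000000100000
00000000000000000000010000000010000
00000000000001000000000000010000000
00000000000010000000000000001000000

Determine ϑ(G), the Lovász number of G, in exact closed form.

Vertex cnsg has 2 neighbors: amgp, uxuf.
deg(wlvt) = 2; N(wlvt) = {rdsh, eopt}.
Vertex livf has 2 neighbors: vvoe, odtv.
Vertex fzjd has 2 neighbors: jahd, buim.
2-regular, N=35; a single 35-cycle (edge-transitive).
Distinct eigenvalues (to 3 d.p.): [2.0, 1.968, 1.872, 1.717, 1.506, 1.247, 0.948, 0.618, 0.268, -0.09, -0.445, -0.786, -1.102, -1.382, -1.618, -1.802, -1.928, -1.992].
With N=35: ϑ(G) = 35·(-(-1)*2*cos(pi/35))/(2−(-2*cos(pi/35))) = 35*cos(pi/35)/(cos(pi/35) + 1).
ϑ(G) ≈ 17.46470.
Check 17 ≤ 35*cos(pi/35)/(cos(pi/35) + 1) ≤ 18: both strict.

35*cos(pi/35)/(cos(pi/35) + 1)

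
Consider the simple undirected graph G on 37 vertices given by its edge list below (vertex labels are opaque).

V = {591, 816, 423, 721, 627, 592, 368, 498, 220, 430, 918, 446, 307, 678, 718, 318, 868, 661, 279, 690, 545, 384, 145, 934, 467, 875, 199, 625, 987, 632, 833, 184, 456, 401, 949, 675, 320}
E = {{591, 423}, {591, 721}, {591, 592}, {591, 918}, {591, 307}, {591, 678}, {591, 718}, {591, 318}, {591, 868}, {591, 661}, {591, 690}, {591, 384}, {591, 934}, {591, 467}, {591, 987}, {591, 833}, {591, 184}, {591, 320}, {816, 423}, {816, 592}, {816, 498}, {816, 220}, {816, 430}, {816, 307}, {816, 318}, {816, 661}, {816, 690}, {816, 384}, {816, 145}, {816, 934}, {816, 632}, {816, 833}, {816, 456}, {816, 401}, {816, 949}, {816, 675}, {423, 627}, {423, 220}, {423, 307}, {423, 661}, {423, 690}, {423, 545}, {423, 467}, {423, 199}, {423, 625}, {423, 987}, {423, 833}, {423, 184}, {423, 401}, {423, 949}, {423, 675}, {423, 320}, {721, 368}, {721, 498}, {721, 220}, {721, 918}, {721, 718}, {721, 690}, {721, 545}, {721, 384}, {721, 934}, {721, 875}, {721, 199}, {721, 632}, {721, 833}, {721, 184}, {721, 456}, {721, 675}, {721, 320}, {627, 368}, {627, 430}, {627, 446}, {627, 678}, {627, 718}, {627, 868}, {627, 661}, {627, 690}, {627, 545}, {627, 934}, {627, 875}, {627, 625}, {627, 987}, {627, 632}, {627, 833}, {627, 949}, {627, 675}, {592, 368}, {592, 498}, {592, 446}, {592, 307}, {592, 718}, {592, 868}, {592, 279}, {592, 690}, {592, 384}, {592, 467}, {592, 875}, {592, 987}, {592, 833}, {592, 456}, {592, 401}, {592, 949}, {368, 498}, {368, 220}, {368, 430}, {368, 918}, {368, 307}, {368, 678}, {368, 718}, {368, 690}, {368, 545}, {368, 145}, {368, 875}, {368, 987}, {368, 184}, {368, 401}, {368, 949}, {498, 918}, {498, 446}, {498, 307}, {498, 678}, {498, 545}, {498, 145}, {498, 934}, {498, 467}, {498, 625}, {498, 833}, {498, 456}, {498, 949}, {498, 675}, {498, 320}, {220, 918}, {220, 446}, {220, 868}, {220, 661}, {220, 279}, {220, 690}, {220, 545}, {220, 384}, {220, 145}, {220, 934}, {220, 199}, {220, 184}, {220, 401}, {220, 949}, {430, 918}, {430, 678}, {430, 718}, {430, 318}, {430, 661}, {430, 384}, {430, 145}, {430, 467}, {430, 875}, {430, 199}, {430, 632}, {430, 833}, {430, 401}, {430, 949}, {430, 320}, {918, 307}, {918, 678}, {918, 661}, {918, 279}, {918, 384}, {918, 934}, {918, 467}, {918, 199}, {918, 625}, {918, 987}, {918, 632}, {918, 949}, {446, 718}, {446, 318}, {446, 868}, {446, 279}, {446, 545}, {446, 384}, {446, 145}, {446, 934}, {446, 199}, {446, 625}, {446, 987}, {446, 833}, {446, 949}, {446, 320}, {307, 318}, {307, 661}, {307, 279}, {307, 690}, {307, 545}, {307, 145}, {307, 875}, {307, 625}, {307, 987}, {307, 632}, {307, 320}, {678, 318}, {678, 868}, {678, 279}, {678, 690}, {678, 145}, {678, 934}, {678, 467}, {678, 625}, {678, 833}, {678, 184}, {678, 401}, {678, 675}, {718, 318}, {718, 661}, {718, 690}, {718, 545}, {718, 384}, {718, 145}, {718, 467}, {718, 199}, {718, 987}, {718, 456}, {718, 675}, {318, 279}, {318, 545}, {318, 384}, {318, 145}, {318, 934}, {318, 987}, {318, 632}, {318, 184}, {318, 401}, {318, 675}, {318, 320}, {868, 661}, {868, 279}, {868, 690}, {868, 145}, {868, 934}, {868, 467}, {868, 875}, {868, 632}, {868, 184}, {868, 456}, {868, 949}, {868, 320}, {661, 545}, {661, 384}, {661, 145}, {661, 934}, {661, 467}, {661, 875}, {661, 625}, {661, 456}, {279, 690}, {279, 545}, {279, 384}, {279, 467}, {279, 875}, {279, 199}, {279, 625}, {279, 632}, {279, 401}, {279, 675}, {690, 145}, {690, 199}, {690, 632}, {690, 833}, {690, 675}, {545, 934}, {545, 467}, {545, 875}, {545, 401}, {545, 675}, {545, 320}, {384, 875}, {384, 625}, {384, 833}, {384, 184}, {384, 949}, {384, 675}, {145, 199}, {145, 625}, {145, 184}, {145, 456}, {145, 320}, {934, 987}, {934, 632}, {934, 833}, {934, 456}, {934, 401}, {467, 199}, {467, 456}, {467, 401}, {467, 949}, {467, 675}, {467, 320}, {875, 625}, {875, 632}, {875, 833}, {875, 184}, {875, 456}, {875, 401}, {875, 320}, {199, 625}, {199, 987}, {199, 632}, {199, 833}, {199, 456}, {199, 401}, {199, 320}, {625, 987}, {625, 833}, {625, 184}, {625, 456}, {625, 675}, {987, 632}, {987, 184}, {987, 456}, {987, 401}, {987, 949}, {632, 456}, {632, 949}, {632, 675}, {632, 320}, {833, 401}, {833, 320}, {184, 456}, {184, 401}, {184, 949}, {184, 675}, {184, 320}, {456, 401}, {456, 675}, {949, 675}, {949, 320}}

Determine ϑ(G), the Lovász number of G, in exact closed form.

sqrt(37)

N(592) = {591, 816, 368, 498, 446, 307, 718, 868, 279, 690, 384, 467, 875, 987, 833, 456, 401, 949}, |N(592)| = 18.
deg(430) = 18; N(430) = {816, 627, 368, 918, 678, 718, 318, 661, 384, 145, 467, 875, 199, 632, 833, 401, 949, 320}.
N(456) = {816, 721, 592, 498, 718, 868, 661, 145, 934, 467, 875, 199, 625, 987, 632, 184, 401, 675}, |N(456)| = 18.
N(498) = {816, 721, 592, 368, 918, 446, 307, 678, 545, 145, 934, 467, 625, 833, 456, 949, 675, 320}, |N(498)| = 18.
18-regular, N=37; Paley(37): SR with (k,λ,μ)=(18,8,9).
spec(A) ≈ [18.0, 2.541, -3.541] (distinct, 3 d.p.).
Lovász (edge-transitive): ϑ = −37·(-sqrt(37)/2 - 1/2)/((18)−(-sqrt(37)/2 - 1/2)) = sqrt(37).
ϑ(G) ≈ 6.0827625.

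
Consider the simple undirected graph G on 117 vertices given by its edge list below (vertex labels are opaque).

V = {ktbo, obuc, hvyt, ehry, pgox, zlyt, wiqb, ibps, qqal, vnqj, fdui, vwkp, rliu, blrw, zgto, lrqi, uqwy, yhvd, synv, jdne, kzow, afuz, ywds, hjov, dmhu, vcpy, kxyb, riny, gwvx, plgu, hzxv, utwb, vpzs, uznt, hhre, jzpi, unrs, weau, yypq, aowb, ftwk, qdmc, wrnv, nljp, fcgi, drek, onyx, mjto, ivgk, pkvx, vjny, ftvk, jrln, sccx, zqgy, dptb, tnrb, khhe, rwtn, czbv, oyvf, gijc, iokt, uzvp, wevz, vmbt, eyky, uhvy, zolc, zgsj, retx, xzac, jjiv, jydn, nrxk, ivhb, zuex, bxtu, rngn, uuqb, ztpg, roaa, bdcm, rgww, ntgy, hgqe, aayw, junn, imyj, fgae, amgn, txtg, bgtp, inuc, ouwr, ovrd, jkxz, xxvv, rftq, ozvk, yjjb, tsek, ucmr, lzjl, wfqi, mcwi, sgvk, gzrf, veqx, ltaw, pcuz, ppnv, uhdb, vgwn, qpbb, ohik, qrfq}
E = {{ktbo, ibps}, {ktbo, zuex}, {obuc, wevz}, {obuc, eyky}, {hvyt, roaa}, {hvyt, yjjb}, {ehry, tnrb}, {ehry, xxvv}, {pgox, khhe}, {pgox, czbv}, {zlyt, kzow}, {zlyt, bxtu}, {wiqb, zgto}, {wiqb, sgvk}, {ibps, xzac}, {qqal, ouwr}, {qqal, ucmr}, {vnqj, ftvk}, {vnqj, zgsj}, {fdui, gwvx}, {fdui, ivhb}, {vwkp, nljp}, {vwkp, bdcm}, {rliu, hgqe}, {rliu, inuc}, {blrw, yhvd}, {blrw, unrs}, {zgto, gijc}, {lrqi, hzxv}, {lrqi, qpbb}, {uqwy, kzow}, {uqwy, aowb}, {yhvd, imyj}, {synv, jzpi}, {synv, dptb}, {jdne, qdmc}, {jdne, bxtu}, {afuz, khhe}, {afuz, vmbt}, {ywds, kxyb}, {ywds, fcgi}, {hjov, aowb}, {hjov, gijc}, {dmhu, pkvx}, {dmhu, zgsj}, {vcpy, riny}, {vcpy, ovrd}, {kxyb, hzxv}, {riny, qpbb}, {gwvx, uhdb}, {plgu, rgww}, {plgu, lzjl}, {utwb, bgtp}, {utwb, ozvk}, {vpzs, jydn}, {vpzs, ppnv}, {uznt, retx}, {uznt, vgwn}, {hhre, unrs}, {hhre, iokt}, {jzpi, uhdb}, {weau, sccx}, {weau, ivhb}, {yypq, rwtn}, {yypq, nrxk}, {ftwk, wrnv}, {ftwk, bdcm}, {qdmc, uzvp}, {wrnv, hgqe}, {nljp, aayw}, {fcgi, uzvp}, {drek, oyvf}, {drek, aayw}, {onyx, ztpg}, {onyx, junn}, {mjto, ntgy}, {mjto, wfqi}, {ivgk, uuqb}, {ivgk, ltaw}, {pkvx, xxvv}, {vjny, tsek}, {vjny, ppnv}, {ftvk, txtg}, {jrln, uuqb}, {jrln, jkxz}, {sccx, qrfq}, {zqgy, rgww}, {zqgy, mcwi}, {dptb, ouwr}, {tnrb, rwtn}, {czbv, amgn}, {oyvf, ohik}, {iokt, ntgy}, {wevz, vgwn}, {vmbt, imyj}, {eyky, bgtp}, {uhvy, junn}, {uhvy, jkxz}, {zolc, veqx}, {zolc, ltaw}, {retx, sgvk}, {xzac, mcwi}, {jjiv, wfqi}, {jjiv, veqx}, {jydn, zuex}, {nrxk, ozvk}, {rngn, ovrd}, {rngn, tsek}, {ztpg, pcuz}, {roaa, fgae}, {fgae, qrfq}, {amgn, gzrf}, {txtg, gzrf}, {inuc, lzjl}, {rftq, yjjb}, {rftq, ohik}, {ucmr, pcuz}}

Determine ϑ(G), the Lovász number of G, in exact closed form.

Vertex wevz has 2 neighbors: obuc, vgwn.
N(ivgk) = {uuqb, ltaw}, |N(ivgk)| = 2.
N(weau) = {sccx, ivhb}, |N(weau)| = 2.
N(veqx) = {zolc, jjiv}, |N(veqx)| = 2.
deg(v) = 2 for all v (|V|=117); this is C_{117}, the 117-cycle.
spec(A) ≈ [2.0, 1.997, 1.988, 1.974, 1.954, 1.928, 1.897, 1.86, 1.818, 1.771, 1.718, 1.661, 1.599, 1.532, 1.461, 1.385, 1.306, 1.223, 1.136, 1.046, 0.953, 0.857, 0.759, 0.659, 0.556, 0.453, 0.347, 0.241, 0.134, 0.027, -0.081, -0.188, -0.294, -0.4, -0.505, -0.608, -0.709, -0.809, -0.906, -1.0, -1.092, -1.18, -1.265, -1.346, -1.424, -1.497, -1.566, -1.631, -1.69, -1.745, -1.795, -1.84, -1.879, -1.913, -1.942, -1.965, -1.982, -1.994, -1.999] (distinct, 3 d.p.).
Lovász (edge-transitive): ϑ = −117·(-2*cos(pi/117))/((2)−(-2*cos(pi/117))) = 117*cos(pi/117)/(cos(pi/117) + 1).
≈ 58.4895 (to 4 d.p.).
Lovász sandwich 58 ≤ 117*cos(pi/117)/(cos(pi/117) + 1) ≤ 59: both strict.

117*cos(pi/117)/(cos(pi/117) + 1)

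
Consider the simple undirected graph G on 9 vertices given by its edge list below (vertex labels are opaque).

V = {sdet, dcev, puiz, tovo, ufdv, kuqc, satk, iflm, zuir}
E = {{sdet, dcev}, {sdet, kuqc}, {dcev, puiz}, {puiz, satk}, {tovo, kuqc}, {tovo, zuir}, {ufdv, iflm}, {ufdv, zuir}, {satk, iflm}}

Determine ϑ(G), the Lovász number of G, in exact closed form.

9*cos(pi/9)/(cos(pi/9) + 1)

N(dcev) = {sdet, puiz}, |N(dcev)| = 2.
Vertex puiz has 2 neighbors: dcev, satk.
N(kuqc) = {sdet, tovo}, |N(kuqc)| = 2.
Vertex ufdv has 2 neighbors: iflm, zuir.
Every vertex has degree 2 (N=9); the odd cycle C_{9}.
Distinct eigenvalues (to 6 d.p.): [2.0, 1.532089, 0.347296, -1.0, -1.879385].
Lovász: ϑ = −9(-2*cos(pi/9))/(2+-(-1)*2*cos(pi/9)) = 9*cos(pi/9)/(cos(pi/9) + 1).
= 4.36009… (decimal).
Lovász sandwich 4 ≤ 9*cos(pi/9)/(cos(pi/9) + 1) ≤ 5: both strict.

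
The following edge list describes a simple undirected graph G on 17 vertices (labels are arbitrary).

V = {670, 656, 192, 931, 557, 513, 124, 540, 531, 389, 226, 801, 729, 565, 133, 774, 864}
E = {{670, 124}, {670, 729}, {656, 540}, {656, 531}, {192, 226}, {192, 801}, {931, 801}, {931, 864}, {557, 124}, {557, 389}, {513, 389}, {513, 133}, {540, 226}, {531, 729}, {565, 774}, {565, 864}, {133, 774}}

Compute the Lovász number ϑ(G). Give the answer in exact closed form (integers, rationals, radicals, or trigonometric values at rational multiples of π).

17*cos(pi/17)/(cos(pi/17) + 1)

Vertex 729 has 2 neighbors: 670, 531.
deg(557) = 2; N(557) = {124, 389}.
N(864) = {931, 565}, |N(864)| = 2.
Vertex 540 has 2 neighbors: 656, 226.
Every vertex has degree 2 (N=17); this is C_{17}, the 17-cycle.
spec(A) ≈ [2.0, 1.86494, 1.47802, 0.89148, 0.18454, -0.54733, -1.20527, -1.70043, -1.96595] (distinct, 5 d.p.).
−17·(-2*cos(pi/17)) / ((2)−(-2*cos(pi/17))) = 17*cos(pi/17)/(cos(pi/17) + 1) = ϑ(G).
= 8.42701… (decimal).
Check 8 ≤ 17*cos(pi/17)/(cos(pi/17) + 1) ≤ 9: both strict.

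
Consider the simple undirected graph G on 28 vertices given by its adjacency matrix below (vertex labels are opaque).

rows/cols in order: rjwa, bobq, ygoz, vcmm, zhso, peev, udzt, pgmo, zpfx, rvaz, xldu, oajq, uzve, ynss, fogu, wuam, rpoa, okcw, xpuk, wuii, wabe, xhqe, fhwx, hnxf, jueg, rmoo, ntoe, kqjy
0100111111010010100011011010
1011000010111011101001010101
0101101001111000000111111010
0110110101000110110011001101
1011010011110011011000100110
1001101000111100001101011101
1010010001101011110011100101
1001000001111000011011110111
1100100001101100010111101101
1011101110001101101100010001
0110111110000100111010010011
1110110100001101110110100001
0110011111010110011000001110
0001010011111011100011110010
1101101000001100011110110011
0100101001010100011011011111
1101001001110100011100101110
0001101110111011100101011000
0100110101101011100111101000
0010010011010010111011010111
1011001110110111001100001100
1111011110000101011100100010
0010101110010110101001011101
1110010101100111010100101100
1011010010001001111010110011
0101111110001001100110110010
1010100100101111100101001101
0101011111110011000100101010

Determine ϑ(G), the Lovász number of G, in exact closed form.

7

Vertex rmoo has 15 neighbors: bobq, vcmm, zhso, peev, udzt, pgmo, zpfx, uzve, wuam, rpoa, wuii, wabe, fhwx, hnxf, ntoe.
deg(wuam) = 15; N(wuam) = {bobq, zhso, udzt, rvaz, oajq, ynss, okcw, xpuk, wabe, xhqe, hnxf, jueg, rmoo, ntoe, kqjy}.
Vertex rjwa has 15 neighbors: bobq, zhso, peev, udzt, pgmo, zpfx, rvaz, oajq, fogu, rpoa, wabe, xhqe, hnxf, jueg, ntoe.
N(oajq) = {rjwa, bobq, ygoz, zhso, peev, pgmo, uzve, ynss, wuam, rpoa, okcw, wuii, wabe, fhwx, kqjy}, |N(oajq)| = 15.
deg(v) = 15 for all v (|V|=28); Kneser-type, 2-subsets of [8].
Distinct eigenvalues (to 6 d.p.): [15.0, 1.0, -5.0].
λ_max=15, λ_min=-5; ϑ = −28·λ_min/(λ_max−λ_min) = 7.
= 7.0000000… (decimal).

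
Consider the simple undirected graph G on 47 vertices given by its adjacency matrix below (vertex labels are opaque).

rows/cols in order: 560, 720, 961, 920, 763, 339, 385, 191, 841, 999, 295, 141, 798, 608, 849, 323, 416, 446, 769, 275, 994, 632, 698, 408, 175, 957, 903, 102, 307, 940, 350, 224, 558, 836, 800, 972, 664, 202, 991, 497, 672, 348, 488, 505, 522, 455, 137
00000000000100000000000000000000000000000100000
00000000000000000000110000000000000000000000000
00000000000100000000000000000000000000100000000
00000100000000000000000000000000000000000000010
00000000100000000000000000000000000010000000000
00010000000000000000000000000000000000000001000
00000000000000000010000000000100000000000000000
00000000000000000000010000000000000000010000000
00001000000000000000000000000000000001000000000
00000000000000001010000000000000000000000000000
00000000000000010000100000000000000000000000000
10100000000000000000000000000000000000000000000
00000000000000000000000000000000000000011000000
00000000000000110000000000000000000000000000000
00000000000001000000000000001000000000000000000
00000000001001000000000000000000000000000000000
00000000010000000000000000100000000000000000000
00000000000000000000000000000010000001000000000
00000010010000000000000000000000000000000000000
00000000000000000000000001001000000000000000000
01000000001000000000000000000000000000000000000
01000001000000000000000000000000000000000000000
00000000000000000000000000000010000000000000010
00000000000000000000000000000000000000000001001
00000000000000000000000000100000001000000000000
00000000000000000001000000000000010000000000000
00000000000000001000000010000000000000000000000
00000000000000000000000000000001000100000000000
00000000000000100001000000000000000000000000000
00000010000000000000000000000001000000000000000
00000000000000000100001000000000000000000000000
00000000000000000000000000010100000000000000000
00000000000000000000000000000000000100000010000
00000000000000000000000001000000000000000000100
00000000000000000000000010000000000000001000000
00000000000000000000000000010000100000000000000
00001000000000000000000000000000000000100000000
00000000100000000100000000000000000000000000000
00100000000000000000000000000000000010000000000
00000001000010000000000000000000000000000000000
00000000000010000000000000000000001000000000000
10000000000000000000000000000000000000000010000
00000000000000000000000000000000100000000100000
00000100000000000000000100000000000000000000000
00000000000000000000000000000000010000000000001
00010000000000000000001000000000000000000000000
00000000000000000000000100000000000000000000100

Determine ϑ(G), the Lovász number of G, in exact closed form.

47*cos(pi/47)/(cos(pi/47) + 1)

deg(836) = 2; N(836) = {957, 522}.
N(307) = {849, 275}, |N(307)| = 2.
N(632) = {720, 191}, |N(632)| = 2.
N(769) = {385, 999}, |N(769)| = 2.
deg(v) = 2 for all v (|V|=47); a single 47-cycle (edge-transitive).
The 24 distinct eigenvalues: [2.0, 1.98215, 1.92894, 1.8413, 1.7208, 1.5696, 1.39038, 1.18636, 0.96116, 0.71882, 0.46364, 0.20019, -0.06683, -0.33266, -0.59255, -0.84187, -1.07616, -1.29126, -1.4833, -1.64888, -1.78504, -1.88934, -1.95992, -1.99553].
With N=47: ϑ(G) = 47·(-(-1)*2*cos(pi/47))/(2−(-2*cos(pi/47))) = 47*cos(pi/47)/(cos(pi/47) + 1).
Numerically 23.4737315.
Lovász sandwich 23 ≤ 47*cos(pi/47)/(cos(pi/47) + 1) ≤ 24: both strict.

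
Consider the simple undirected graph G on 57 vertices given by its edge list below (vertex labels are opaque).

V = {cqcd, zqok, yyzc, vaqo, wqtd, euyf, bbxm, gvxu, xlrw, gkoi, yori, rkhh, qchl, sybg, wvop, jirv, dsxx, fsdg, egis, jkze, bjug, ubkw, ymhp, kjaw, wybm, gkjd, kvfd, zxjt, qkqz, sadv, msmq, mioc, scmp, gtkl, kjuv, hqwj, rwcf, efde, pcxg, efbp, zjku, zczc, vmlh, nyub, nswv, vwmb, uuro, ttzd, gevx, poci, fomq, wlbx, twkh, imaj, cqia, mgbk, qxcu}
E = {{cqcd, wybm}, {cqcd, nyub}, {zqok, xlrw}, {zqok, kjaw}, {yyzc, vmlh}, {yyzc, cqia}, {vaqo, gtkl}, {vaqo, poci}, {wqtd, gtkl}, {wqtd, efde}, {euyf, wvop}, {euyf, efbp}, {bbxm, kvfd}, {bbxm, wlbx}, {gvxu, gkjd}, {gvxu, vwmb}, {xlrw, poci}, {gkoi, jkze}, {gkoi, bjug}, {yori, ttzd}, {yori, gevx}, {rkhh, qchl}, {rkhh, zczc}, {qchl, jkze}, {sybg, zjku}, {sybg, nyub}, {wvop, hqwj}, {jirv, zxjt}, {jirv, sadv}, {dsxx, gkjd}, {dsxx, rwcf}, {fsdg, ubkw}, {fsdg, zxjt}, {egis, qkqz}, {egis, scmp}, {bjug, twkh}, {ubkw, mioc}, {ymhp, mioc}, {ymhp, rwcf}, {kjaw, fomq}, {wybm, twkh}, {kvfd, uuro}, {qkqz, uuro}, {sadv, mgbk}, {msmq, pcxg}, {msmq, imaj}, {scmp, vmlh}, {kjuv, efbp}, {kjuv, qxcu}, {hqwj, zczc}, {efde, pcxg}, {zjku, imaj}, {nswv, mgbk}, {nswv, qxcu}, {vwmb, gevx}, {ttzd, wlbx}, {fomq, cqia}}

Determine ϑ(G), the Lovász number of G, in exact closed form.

57*cos(pi/57)/(cos(pi/57) + 1)

deg(nyub) = 2; N(nyub) = {cqcd, sybg}.
N(qxcu) = {kjuv, nswv}, |N(qxcu)| = 2.
deg(zxjt) = 2; N(zxjt) = {jirv, fsdg}.
deg(cqia) = 2; N(cqia) = {yyzc, fomq}.
2-regular, N=57; this is C_{57}, the 57-cycle.
The 29 distinct eigenvalues: [2.0, 1.9879, 1.9516, 1.8916, 1.8087, 1.7038, 1.5783, 1.4336, 1.2714, 1.0939, 0.9031, 0.7013, 0.491, 0.2747, 0.0551, -0.1652, -0.3834, -0.597, -0.8034, -1.0, -1.1845, -1.3546, -1.5082, -1.6436, -1.7589, -1.853, -1.9245, -1.9727, -1.997].
−57·(-2*cos(pi/57)) / ((2)−(-2*cos(pi/57))) = 57*cos(pi/57)/(cos(pi/57) + 1) = ϑ(G).
= 28.4783452… (decimal).
α=28, χ(Ḡ)=29; ϑ=57*cos(pi/57)/(cos(pi/57) + 1) lies between (both strict).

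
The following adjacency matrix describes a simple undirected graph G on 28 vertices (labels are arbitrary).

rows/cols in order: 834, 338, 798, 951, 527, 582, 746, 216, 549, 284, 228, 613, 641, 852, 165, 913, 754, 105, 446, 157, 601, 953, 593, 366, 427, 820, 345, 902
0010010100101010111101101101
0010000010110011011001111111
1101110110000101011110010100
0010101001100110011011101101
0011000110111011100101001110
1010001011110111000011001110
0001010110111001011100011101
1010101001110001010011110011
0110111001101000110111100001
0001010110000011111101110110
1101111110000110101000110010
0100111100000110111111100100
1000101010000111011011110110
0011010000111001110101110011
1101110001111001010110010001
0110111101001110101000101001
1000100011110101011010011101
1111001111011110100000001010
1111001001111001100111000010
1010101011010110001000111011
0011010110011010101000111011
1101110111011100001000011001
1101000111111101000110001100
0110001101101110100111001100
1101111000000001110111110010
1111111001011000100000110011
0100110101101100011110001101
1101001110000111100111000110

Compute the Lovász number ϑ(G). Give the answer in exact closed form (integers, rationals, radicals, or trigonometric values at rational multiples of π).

7

N(165) = {834, 338, 951, 527, 582, 284, 228, 613, 641, 913, 105, 157, 601, 366, 902}, |N(165)| = 15.
N(427) = {834, 338, 951, 527, 582, 746, 913, 754, 105, 157, 601, 953, 593, 366, 345}, |N(427)| = 15.
Vertex 613 has 15 neighbors: 338, 527, 582, 746, 216, 852, 165, 754, 105, 446, 157, 601, 953, 593, 820.
deg(527) = 15; N(527) = {798, 951, 216, 549, 228, 613, 641, 165, 913, 754, 157, 953, 427, 820, 345}.
G on 28 vertices is 15-regular; Kneser-type, 2-subsets of [8].
spec(A) ≈ [15.0, 1.0, -5.0] (distinct, 3 d.p.).
With N=28: ϑ(G) = 28·(-1*(-5))/(15−(-5)) = 7.
ϑ(G) ≈ 7.000000000.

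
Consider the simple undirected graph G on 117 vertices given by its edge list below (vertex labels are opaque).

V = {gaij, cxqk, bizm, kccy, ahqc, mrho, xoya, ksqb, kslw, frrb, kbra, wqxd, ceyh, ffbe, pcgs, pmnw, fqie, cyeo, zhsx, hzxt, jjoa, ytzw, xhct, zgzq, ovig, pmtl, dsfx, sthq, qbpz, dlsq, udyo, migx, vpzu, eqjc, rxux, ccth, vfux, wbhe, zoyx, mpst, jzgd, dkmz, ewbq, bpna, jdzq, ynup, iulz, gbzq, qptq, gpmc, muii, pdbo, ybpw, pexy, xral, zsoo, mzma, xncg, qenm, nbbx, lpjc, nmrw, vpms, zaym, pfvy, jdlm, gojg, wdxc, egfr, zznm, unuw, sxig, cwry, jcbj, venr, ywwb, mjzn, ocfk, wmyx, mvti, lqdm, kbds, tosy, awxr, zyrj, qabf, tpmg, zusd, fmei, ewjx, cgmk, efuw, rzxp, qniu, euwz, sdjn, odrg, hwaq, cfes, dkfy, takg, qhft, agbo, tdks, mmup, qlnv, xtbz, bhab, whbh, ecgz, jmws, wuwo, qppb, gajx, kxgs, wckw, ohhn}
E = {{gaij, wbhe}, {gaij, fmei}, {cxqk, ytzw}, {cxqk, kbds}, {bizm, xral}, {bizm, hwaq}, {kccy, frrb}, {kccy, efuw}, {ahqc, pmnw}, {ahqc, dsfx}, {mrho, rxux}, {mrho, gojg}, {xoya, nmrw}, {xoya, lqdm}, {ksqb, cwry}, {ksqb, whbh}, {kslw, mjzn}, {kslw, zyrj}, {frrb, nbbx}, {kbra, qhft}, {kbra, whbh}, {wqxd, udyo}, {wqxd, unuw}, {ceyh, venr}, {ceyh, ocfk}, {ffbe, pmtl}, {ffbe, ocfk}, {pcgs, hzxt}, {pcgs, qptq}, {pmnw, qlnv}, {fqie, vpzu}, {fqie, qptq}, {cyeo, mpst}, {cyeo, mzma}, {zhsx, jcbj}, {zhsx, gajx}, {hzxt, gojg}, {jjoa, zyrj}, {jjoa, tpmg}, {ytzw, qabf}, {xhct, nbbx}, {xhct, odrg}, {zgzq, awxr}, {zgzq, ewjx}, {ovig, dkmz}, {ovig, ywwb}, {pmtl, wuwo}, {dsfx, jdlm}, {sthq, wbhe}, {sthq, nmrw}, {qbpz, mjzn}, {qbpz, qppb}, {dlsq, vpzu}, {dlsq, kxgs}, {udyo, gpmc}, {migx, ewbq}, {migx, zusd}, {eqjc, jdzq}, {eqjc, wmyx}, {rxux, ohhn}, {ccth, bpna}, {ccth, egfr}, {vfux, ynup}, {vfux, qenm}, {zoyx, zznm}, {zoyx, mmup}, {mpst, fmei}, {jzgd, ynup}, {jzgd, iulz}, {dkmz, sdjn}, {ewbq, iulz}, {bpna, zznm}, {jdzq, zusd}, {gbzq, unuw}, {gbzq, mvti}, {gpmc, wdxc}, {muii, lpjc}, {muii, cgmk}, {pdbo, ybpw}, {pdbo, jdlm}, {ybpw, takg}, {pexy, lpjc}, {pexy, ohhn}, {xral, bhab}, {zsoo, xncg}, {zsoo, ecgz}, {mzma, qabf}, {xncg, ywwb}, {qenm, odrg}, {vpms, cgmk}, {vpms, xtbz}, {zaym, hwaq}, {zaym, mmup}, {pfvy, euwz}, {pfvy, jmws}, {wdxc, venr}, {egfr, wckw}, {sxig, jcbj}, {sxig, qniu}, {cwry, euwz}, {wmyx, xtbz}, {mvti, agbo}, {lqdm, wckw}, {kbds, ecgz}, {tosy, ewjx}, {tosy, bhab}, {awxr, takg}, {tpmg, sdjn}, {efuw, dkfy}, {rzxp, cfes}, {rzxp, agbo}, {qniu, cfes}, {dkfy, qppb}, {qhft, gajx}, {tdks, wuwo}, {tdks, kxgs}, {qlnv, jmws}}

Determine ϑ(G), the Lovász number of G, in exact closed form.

117*cos(pi/117)/(cos(pi/117) + 1)

Vertex bpna has 2 neighbors: ccth, zznm.
Vertex rxux has 2 neighbors: mrho, ohhn.
Vertex takg has 2 neighbors: ybpw, awxr.
Vertex qhft has 2 neighbors: kbra, gajx.
Every vertex has degree 2 (N=117); the odd cycle C_{117}.
spec(A) ≈ [2.0, 1.9971, 1.9885, 1.9741, 1.954, 1.9283, 1.8971, 1.8603, 1.8182, 1.7709, 1.7185, 1.6611, 1.5989, 1.5321, 1.4609, 1.3854, 1.306, 1.2228, 1.1361, 1.0461, 0.9531, 0.8574, 0.7592, 0.6587, 0.5564, 0.4525, 0.3473, 0.2411, 0.1342, 0.0269, -0.0805, -0.1877, -0.2943, -0.4001, -0.5047, -0.6078, -0.7092, -0.8086, -0.9056, -1.0, -1.0915, -1.1799, -1.2649, -1.3462, -1.4237, -1.497, -1.5661, -1.6306, -1.6904, -1.7453, -1.7952, -1.84, -1.8794, -1.9134, -1.9419, -1.9648, -1.982, -1.9935, -1.9993] (distinct, 4 d.p.).
Lovász (edge-transitive): ϑ = −117·(-2*cos(pi/117))/((2)−(-2*cos(pi/117))) = 117*cos(pi/117)/(cos(pi/117) + 1).
≈ 58.4894543 (to 7 d.p.).
Sandwich: α(G)=58 ≤ ϑ(G)=117*cos(pi/117)/(cos(pi/117) + 1) ≤ χ(Ḡ)=59 (both strict).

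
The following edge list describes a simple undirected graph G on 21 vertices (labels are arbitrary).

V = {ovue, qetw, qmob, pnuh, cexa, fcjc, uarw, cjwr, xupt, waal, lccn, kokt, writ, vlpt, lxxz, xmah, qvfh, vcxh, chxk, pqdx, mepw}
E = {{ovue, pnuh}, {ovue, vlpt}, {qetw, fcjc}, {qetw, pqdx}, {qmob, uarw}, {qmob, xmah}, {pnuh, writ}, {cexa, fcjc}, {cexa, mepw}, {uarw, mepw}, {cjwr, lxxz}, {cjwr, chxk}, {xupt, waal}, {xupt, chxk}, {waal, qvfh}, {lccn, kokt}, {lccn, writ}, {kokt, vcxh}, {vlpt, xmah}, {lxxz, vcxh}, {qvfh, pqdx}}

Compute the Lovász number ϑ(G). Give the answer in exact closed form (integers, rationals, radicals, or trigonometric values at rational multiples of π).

Vertex qvfh has 2 neighbors: waal, pqdx.
deg(uarw) = 2; N(uarw) = {qmob, mepw}.
deg(xupt) = 2; N(xupt) = {waal, chxk}.
Vertex chxk has 2 neighbors: cjwr, xupt.
2-regular, N=21; the odd cycle C_{21}.
Distinct eigenvalues (to 6 d.p.): [2.0, 1.911146, 1.652478, 1.24698, 0.730682, 0.14946, -0.445042, -1.0, -1.466104, -1.801938, -1.977662].
ϑ = −N·λ_min/(λ_max−λ_min) = −21·(-2*cos(pi/21))/(2−(-2*cos(pi/21))) = 21*cos(pi/21)/(cos(pi/21) + 1).
= 10.44103253… (decimal).
Sandwich: α(G)=10 ≤ ϑ(G)=21*cos(pi/21)/(cos(pi/21) + 1) ≤ χ(Ḡ)=11 (both strict).

21*cos(pi/21)/(cos(pi/21) + 1)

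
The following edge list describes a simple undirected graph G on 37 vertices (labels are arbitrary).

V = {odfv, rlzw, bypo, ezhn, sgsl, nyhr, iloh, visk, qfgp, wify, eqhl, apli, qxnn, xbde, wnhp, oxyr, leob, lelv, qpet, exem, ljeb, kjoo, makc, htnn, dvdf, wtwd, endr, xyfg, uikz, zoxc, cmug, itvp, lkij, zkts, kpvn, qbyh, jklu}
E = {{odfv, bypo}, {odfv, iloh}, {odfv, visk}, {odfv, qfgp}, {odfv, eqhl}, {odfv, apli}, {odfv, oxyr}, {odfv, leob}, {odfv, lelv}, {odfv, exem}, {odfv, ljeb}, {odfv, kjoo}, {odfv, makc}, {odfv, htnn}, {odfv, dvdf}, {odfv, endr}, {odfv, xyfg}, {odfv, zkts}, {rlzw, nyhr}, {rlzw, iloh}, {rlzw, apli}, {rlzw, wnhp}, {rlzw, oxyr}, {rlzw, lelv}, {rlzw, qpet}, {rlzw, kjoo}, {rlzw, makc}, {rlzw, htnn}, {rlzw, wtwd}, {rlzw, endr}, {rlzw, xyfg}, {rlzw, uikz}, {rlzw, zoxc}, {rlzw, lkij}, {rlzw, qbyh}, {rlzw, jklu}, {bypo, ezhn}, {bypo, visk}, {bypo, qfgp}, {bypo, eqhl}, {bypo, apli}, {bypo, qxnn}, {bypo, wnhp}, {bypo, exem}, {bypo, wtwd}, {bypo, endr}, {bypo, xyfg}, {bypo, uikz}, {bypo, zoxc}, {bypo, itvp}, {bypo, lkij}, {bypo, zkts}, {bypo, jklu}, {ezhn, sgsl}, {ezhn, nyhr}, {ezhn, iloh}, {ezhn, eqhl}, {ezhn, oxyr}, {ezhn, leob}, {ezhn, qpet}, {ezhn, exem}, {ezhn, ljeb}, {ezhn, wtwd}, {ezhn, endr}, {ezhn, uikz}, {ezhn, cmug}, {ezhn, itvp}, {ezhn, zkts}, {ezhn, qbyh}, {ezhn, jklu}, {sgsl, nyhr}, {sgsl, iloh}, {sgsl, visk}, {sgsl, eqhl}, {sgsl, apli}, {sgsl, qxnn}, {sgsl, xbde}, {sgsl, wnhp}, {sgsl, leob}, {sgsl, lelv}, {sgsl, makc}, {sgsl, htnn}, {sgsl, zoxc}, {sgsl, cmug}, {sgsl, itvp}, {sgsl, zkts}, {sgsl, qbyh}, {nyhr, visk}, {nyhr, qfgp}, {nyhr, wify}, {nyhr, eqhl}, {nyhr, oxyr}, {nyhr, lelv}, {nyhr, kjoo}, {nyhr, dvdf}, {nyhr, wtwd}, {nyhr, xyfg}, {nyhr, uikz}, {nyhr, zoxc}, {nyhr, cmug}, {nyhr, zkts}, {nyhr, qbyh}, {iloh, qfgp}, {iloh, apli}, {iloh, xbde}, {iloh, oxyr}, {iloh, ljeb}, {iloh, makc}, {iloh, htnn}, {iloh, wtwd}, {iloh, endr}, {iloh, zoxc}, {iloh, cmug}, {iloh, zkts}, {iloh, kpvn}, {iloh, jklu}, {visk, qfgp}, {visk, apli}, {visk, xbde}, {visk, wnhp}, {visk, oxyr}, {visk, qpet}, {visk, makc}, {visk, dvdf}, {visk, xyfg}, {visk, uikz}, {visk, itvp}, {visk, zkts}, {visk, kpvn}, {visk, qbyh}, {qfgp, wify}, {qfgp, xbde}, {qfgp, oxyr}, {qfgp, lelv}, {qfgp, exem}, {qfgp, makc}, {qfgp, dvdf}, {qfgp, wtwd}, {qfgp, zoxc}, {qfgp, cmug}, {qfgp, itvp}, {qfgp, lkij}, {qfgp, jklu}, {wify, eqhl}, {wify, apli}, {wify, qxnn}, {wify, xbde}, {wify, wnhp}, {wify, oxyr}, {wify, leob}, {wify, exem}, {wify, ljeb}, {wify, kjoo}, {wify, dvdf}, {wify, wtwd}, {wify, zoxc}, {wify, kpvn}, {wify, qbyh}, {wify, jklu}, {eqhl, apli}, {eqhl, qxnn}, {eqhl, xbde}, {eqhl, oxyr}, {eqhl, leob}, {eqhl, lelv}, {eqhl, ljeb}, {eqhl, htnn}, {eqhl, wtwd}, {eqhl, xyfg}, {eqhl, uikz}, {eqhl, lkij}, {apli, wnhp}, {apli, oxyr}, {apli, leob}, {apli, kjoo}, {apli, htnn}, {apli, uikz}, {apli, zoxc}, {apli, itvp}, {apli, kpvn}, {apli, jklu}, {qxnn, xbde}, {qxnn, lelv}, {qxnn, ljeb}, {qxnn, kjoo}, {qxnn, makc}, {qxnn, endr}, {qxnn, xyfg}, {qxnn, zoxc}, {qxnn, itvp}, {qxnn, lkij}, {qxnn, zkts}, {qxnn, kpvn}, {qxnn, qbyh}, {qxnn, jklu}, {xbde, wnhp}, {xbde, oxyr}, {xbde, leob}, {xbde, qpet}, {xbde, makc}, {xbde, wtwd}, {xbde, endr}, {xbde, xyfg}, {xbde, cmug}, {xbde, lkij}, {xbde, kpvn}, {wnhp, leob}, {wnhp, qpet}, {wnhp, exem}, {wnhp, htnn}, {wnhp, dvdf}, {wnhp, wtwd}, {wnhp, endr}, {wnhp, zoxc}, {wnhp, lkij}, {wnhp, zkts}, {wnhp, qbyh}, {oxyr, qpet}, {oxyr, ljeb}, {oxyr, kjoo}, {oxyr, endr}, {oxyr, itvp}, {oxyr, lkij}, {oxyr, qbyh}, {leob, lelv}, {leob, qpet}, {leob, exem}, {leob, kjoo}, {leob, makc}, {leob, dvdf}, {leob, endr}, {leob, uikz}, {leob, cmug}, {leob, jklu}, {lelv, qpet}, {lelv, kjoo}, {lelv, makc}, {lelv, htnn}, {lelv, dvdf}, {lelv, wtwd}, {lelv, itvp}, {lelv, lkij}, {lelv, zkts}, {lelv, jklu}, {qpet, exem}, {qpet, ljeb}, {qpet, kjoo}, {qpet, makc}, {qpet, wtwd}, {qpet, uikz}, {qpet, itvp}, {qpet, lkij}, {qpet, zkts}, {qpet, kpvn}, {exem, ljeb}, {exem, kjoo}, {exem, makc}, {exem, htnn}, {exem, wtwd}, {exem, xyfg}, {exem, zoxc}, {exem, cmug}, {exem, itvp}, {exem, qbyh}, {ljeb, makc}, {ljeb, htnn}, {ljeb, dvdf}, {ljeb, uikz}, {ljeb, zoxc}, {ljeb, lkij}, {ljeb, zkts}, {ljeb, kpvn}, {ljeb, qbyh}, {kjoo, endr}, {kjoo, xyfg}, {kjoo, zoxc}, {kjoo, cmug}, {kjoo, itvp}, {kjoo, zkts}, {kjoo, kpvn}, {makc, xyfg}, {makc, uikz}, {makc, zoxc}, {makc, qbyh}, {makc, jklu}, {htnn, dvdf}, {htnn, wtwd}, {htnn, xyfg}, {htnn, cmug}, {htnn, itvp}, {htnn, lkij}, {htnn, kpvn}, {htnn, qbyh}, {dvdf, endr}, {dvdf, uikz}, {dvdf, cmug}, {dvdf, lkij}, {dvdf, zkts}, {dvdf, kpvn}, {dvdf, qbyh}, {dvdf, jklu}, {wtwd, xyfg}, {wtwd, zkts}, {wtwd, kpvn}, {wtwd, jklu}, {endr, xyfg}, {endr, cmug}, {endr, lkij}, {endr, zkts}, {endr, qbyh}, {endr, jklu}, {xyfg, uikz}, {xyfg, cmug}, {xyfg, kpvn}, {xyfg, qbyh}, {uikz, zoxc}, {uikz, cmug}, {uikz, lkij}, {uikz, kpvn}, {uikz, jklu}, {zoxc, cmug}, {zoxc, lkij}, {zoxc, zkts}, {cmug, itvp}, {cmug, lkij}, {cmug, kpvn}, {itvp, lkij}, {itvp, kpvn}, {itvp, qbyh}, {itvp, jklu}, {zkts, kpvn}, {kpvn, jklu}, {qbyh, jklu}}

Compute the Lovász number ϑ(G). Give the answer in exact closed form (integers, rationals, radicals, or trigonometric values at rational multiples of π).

sqrt(37)

deg(qxnn) = 18; N(qxnn) = {bypo, sgsl, wify, eqhl, xbde, lelv, ljeb, kjoo, makc, endr, xyfg, zoxc, itvp, lkij, zkts, kpvn, qbyh, jklu}.
Vertex jklu has 18 neighbors: rlzw, bypo, ezhn, iloh, qfgp, wify, apli, qxnn, leob, lelv, makc, dvdf, wtwd, endr, uikz, itvp, kpvn, qbyh.
N(uikz) = {rlzw, bypo, ezhn, nyhr, visk, eqhl, apli, leob, qpet, ljeb, makc, dvdf, xyfg, zoxc, cmug, lkij, kpvn, jklu}, |N(uikz)| = 18.
deg(lelv) = 18; N(lelv) = {odfv, rlzw, sgsl, nyhr, qfgp, eqhl, qxnn, leob, qpet, kjoo, makc, htnn, dvdf, wtwd, itvp, lkij, zkts, jklu}.
37-vertex 18-regular graph: strongly regular (37,18,8,9).
A has 3 distinct eigenvalues ≈ [18.0, 2.541381, -3.541381].
ϑ = −N·λ_min/(λ_max−λ_min) = −37·(-sqrt(37)/2 - 1/2)/(18−(-sqrt(37)/2 - 1/2)) = sqrt(37).
≈ 6.08276253 (to 8 d.p.).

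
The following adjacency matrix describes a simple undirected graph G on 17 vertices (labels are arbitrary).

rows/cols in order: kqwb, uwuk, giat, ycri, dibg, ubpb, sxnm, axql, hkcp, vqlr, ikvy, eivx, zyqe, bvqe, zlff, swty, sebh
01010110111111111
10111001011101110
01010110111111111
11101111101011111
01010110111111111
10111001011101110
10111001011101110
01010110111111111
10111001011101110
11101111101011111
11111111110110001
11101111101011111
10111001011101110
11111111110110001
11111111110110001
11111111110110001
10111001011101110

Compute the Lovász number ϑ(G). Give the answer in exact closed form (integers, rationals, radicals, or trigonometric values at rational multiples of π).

6

deg(eivx) = 14; N(eivx) = {kqwb, uwuk, giat, dibg, ubpb, sxnm, axql, hkcp, ikvy, zyqe, bvqe, zlff, swty, sebh}.
Vertex ikvy has 13 neighbors: kqwb, uwuk, giat, ycri, dibg, ubpb, sxnm, axql, hkcp, vqlr, eivx, zyqe, sebh.
deg(giat) = 13; N(giat) = {uwuk, ycri, ubpb, sxnm, hkcp, vqlr, ikvy, eivx, zyqe, bvqe, zlff, swty, sebh}.
Vertex ycri has 14 neighbors: kqwb, uwuk, giat, dibg, ubpb, sxnm, axql, hkcp, ikvy, zyqe, bvqe, zlff, swty, sebh.
Complete multipartite on [6, 4, 4, 3]: sandwich collapses at ϑ=6.
Numerically 6.0000.
6 ≤ 6 ≤ 6: collapsed.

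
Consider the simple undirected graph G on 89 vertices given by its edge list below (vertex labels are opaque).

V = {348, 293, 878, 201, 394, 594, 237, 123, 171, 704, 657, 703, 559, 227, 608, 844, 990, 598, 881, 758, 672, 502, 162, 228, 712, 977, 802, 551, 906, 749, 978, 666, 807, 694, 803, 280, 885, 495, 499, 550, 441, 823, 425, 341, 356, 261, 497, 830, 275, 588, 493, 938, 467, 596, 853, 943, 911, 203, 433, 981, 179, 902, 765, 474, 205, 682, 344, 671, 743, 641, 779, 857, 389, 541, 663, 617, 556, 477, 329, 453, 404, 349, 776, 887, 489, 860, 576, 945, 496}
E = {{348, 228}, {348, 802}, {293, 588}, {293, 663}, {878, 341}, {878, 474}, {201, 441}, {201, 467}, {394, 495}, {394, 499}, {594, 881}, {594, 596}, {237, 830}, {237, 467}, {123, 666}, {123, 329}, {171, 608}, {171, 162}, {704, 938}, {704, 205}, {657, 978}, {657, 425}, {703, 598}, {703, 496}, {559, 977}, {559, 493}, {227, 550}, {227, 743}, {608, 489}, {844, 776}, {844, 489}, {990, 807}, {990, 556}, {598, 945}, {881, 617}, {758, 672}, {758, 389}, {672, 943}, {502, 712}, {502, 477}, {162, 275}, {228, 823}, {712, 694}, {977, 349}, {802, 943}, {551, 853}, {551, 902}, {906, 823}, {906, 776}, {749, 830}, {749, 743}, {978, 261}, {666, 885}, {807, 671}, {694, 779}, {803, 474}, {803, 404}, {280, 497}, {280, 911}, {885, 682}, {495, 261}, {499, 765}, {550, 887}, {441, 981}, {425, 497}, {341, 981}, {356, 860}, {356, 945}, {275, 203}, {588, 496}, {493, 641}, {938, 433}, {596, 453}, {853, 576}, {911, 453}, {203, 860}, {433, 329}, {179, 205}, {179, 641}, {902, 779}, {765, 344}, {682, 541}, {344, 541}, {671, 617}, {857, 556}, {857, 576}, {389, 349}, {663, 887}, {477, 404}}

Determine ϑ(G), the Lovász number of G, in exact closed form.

89*cos(pi/89)/(cos(pi/89) + 1)

deg(551) = 2; N(551) = {853, 902}.
N(588) = {293, 496}, |N(588)| = 2.
N(171) = {608, 162}, |N(171)| = 2.
N(576) = {853, 857}, |N(576)| = 2.
89-vertex 2-regular graph: this is C_{89}, the 89-cycle.
The 45 distinct eigenvalues: [2.0, 1.995018, 1.980097, 1.955311, 1.920784, 1.876688, 1.823242, 1.760713, 1.689412, 1.609694, 1.521958, 1.426638, 1.324212, 1.215188, 1.10011, 0.979551, 0.854113, 0.724419, 0.591116, 0.454869, 0.316355, 0.176265, 0.035297, -0.105847, -0.246463, -0.385852, -0.523319, -0.658178, -0.789758, -0.917404, -1.040479, -1.158371, -1.270491, -1.376282, -1.475217, -1.566802, -1.650581, -1.726138, -1.793094, -1.851118, -1.89992, -1.939256, -1.968931, -1.988796, -1.998754].
λ_max=2, λ_min=-2*cos(pi/89); ϑ = −89·λ_min/(λ_max−λ_min) = 89*cos(pi/89)/(cos(pi/89) + 1).
= 44.486135… (decimal).
Sandwich: α(G)=44 ≤ ϑ(G)=89*cos(pi/89)/(cos(pi/89) + 1) ≤ χ(Ḡ)=45 (both strict).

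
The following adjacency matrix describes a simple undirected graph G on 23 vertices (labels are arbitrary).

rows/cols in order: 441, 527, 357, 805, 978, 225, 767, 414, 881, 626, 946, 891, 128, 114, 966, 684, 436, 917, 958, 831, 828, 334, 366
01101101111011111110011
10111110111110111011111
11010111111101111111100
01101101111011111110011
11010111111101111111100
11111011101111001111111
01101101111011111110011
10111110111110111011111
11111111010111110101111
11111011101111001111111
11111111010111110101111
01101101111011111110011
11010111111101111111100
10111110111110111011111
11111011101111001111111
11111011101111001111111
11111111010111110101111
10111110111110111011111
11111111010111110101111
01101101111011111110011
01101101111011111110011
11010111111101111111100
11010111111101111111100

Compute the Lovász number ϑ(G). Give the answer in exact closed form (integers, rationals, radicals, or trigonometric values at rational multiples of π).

6

Vertex 831 has 17 neighbors: 527, 357, 978, 225, 414, 881, 626, 946, 128, 114, 966, 684, 436, 917, 958, 334, 366.
Vertex 891 has 17 neighbors: 527, 357, 978, 225, 414, 881, 626, 946, 128, 114, 966, 684, 436, 917, 958, 334, 366.
deg(958) = 19; N(958) = {441, 527, 357, 805, 978, 225, 767, 414, 626, 891, 128, 114, 966, 684, 917, 831, 828, 334, 366}.
Vertex 441 has 17 neighbors: 527, 357, 978, 225, 414, 881, 626, 946, 128, 114, 966, 684, 436, 917, 958, 334, 366.
G = K_{6,5,4,4,4}: α = 6 = χ(Ḡ), so ϑ = 6.
ϑ(G) ≈ 6.000000000.
Check 6 ≤ 6 ≤ 6: collapsed.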